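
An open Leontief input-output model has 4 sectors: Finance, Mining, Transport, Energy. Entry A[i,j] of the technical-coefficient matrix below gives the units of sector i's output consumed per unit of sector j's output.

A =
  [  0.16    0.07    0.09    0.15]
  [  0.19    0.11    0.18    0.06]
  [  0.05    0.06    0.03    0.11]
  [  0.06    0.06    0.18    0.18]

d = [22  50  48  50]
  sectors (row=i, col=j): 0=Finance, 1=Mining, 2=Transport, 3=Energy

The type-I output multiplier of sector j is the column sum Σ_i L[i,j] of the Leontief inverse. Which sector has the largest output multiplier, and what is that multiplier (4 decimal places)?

Form M = I − A:
  [  0.84   -0.07   -0.09   -0.15]
  [ -0.19    0.89   -0.18   -0.06]
  [ -0.05   -0.06    0.97   -0.11]
  [ -0.06   -0.06   -0.18    0.82]
Leontief inverse L = M⁻¹:
  [  1.2496    0.1288    0.1887    0.2633]
  [  0.2957    1.1776    0.2789    0.1777]
  [  0.0980    0.0926    1.0889    0.1708]
  [  0.1346    0.1159    0.2732    1.2893]
Total output x = L · d:
  x_0 = 1.2496·22 + 0.1288·50 + 0.1887·48 + 0.2633·50 = 56.1544
  x_1 = 0.2957·22 + 1.1776·50 + 0.2789·48 + 0.1777·50 = 87.6585
  x_2 = 0.0980·22 + 0.0926·50 + 1.0889·48 + 0.1708·50 = 67.5919
  x_3 = 0.1346·22 + 0.1159·50 + 0.2732·48 + 1.2893·50 = 86.3358
Output multipliers (column sums of L):
  Finance: 1.7778
  Mining: 1.5149
  Transport: 1.8298
  Energy: 1.9010

Energy (1.9010)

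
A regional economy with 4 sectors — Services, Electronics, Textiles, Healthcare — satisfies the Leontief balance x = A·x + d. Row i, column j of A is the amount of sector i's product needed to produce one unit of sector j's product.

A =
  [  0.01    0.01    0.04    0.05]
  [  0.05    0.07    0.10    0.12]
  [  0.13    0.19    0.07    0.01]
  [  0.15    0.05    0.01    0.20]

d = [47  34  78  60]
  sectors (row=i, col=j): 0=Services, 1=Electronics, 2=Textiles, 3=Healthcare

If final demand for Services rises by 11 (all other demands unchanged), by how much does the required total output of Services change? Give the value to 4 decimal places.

Form M = I − A:
  [  0.99   -0.01   -0.04   -0.05]
  [ -0.05    0.93   -0.10   -0.12]
  [ -0.13   -0.19    0.93   -0.01]
  [ -0.15   -0.05   -0.01    0.80]
Leontief inverse L = M⁻¹:
  [  1.0280    0.0245    0.0476    0.0685]
  [  0.0991    1.1114    0.1256    0.1745]
  [  0.1661    0.2313    1.1079    0.0589]
  [  0.2010    0.0769    0.0306    1.2745]
Total output x = L · d:
  x_0 = 1.0280·47 + 0.0245·34 + 0.0476·78 + 0.0685·60 = 56.9678
  x_1 = 0.0991·47 + 1.1114·34 + 0.1256·78 + 0.1745·60 = 62.7111
  x_2 = 0.1661·47 + 0.2313·34 + 1.1079·78 + 0.0589·60 = 105.6238
  x_3 = 0.2010·47 + 0.0769·34 + 0.0306·78 + 1.2745·60 = 90.9212
Δx_0 = L[0,0] · Δd_0 = 1.0280 · 11 = 11.3076

11.3076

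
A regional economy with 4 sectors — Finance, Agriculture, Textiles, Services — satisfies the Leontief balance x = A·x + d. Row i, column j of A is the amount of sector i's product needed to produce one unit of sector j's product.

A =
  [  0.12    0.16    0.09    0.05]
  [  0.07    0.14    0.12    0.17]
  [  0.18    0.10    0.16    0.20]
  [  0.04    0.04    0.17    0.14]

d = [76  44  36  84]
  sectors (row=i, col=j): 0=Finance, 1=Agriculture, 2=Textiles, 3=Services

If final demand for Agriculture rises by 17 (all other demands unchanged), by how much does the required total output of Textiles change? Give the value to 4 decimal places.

3.9001

Form M = I − A:
  [  0.88   -0.16   -0.09   -0.05]
  [ -0.07    0.86   -0.12   -0.17]
  [ -0.18   -0.10    0.84   -0.20]
  [ -0.04   -0.04   -0.17    0.86]
Leontief inverse L = M⁻¹:
  [  1.2050    0.2551    0.1993    0.1668]
  [  0.1656    1.2383    0.2583    0.3145]
  [  0.3076    0.2294    1.3317    0.3729]
  [  0.1246    0.1148    0.2845    1.2589]
Total output x = L · d:
  x_0 = 1.2050·76 + 0.2551·44 + 0.1993·36 + 0.1668·84 = 123.9969
  x_1 = 0.1656·76 + 1.2383·44 + 0.2583·36 + 0.3145·84 = 102.7844
  x_2 = 0.3076·76 + 0.2294·44 + 1.3317·36 + 0.3729·84 = 112.7374
  x_3 = 0.1246·76 + 0.1148·44 + 0.2845·36 + 1.2589·84 = 130.5077
Δx_2 = L[2,1] · Δd_1 = 0.2294 · 17 = 3.9001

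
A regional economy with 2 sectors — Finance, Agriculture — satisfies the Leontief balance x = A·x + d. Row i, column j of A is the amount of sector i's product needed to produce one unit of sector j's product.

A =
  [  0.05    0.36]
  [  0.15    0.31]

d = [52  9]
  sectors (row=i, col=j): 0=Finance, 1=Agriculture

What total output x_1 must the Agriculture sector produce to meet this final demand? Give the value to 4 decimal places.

27.1820

Form M = I − A:
  [  0.95   -0.36]
  [ -0.15    0.69]
Leontief inverse L = M⁻¹:
  [  1.1471    0.5985]
  [  0.2494    1.5794]
Total output x = L · d:
  x_0 = 1.1471·52 + 0.5985·9 = 65.0374
  x_1 = 0.2494·52 + 1.5794·9 = 27.1820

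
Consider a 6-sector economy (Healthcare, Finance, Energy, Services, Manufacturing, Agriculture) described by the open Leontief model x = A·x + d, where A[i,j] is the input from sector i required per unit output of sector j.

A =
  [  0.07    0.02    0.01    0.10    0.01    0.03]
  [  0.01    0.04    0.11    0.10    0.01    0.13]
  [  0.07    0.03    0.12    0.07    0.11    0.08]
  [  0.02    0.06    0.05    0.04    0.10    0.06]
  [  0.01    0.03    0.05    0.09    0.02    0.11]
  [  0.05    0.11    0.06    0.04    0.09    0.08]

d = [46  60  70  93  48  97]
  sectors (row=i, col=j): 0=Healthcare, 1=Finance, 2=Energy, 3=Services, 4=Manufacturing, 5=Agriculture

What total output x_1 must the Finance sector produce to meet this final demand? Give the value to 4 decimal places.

Form M = I − A:
  [  0.93   -0.02   -0.01   -0.10   -0.01   -0.03]
  [ -0.01    0.96   -0.11   -0.10   -0.01   -0.13]
  [ -0.07   -0.03    0.88   -0.07   -0.11   -0.08]
  [ -0.02   -0.06   -0.05    0.96   -0.10   -0.06]
  [ -0.01   -0.03   -0.05   -0.09    0.98   -0.11]
  [ -0.05   -0.11   -0.06   -0.04   -0.09    0.92]
Leontief inverse L = M⁻¹:
  [  1.0839    0.0387    0.0299    0.1245    0.0326    0.0554]
  [  0.0372    1.0792    0.1593    0.1413    0.0606    0.1840]
  [  0.1009    0.0677    1.1717    0.1238    0.1589    0.1418]
  [  0.0379    0.0872    0.0873    1.0778    0.1309    0.1071]
  [  0.0292    0.0612    0.0852    0.1210    1.0571    0.1513]
  [  0.0744    0.1453    0.1092    0.0904    0.1285    1.1407]
Total output x = L · d:
  x_0 = 1.0839·46 + 0.0387·60 + 0.0299·70 + 0.1245·93 + 0.0326·48 + 0.0554·97 = 72.7880
  x_1 = 0.0372·46 + 1.0792·60 + 0.1593·70 + 0.1413·93 + 0.0606·48 + 0.1840·97 = 111.5141
  x_2 = 0.1009·46 + 0.0677·60 + 1.1717·70 + 0.1238·93 + 0.1589·48 + 0.1418·97 = 123.6177
  x_3 = 0.0379·46 + 0.0872·60 + 0.0873·70 + 1.0778·93 + 0.1309·48 + 0.1071·97 = 129.9938
  x_4 = 0.0292·46 + 0.0612·60 + 0.0852·70 + 0.1210·93 + 1.0571·48 + 0.1513·97 = 87.6582
  x_5 = 0.0744·46 + 0.1453·60 + 0.1092·70 + 0.0904·93 + 0.1285·48 + 1.1407·97 = 145.0130

111.5141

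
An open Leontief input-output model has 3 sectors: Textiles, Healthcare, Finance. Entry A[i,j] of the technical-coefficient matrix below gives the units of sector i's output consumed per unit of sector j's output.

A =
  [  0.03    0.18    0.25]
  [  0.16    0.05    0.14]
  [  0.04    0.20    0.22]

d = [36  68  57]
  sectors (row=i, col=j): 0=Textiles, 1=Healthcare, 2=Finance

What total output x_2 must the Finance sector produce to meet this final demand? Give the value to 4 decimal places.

103.1073

Form M = I − A:
  [  0.97   -0.18   -0.25]
  [ -0.16    0.95   -0.14]
  [ -0.04   -0.20    0.78]
Leontief inverse L = M⁻¹:
  [  1.0958    0.2926    0.4038]
  [  0.2004    1.1475    0.2702]
  [  0.1076    0.3092    1.3720]
Total output x = L · d:
  x_0 = 1.0958·36 + 0.2926·68 + 0.4038·57 = 82.3639
  x_1 = 0.2004·36 + 1.1475·68 + 0.2702·57 = 100.6455
  x_2 = 0.1076·36 + 0.3092·68 + 1.3720·57 = 103.1073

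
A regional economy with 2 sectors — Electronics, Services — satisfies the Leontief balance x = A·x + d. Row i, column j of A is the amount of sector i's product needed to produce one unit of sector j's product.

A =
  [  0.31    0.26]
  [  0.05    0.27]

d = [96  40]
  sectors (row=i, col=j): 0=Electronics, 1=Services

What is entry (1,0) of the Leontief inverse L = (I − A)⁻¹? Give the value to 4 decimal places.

L[1,0] = 0.1019

Form M = I − A:
  [  0.69   -0.26]
  [ -0.05    0.73]
Leontief inverse L = M⁻¹:
  [  1.4877    0.5299]
  [  0.1019    1.4062]
Total output x = L · d:
  x_0 = 1.4877·96 + 0.5299·40 = 164.0106
  x_1 = 0.1019·96 + 1.4062·40 = 66.0281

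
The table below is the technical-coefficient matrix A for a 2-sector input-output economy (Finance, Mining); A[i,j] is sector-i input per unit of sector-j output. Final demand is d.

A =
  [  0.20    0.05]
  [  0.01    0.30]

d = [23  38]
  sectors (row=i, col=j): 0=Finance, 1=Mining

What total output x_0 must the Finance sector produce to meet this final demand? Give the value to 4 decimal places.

Form M = I − A:
  [  0.80   -0.05]
  [ -0.01    0.70]
Leontief inverse L = M⁻¹:
  [  1.2511    0.0894]
  [  0.0179    1.4298]
Total output x = L · d:
  x_0 = 1.2511·23 + 0.0894·38 = 32.1716
  x_1 = 0.0179·23 + 1.4298·38 = 54.7453

32.1716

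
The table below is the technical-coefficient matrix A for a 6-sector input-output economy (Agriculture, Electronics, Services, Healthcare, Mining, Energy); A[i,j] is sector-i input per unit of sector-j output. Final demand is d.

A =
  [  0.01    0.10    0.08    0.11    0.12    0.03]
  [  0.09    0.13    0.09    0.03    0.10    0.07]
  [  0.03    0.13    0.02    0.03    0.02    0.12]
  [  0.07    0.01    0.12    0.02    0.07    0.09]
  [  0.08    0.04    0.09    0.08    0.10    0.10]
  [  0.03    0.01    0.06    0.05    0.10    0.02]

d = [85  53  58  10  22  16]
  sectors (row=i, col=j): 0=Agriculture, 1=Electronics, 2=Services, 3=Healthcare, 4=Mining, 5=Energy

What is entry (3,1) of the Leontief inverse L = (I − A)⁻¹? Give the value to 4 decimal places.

L[3,1] = 0.0546

Form M = I − A:
  [  0.99   -0.10   -0.08   -0.11   -0.12   -0.03]
  [ -0.09    0.87   -0.09   -0.03   -0.10   -0.07]
  [ -0.03   -0.13    0.98   -0.03   -0.02   -0.12]
  [ -0.07   -0.01   -0.12    0.98   -0.07   -0.09]
  [ -0.08   -0.04   -0.09   -0.08    0.90   -0.10]
  [ -0.03   -0.01   -0.06   -0.05   -0.10    0.98]
Leontief inverse L = M⁻¹:
  [  1.0563    0.1536    0.1408    0.1472    0.1828    0.0927]
  [  0.1375    1.1990    0.1553    0.0781    0.1760    0.1340]
  [  0.0628    0.1722    1.0649    0.0589    0.0733    0.1575]
  [  0.0982    0.0546    0.1615    1.0548    0.1199    0.1358]
  [  0.1211    0.0934    0.1508    0.1246    1.1684    0.1595]
  [  0.0550    0.0398    0.0947    0.0754    0.1372    1.0575]
Total output x = L · d:
  x_0 = 1.0563·85 + 0.1536·53 + 0.1408·58 + 0.1472·10 + 0.1828·22 + 0.0927·16 = 113.0756
  x_1 = 0.1375·85 + 1.1990·53 + 0.1553·58 + 0.0781·10 + 0.1760·22 + 0.1340·16 = 91.0332
  x_2 = 0.0628·85 + 0.1722·53 + 1.0649·58 + 0.0589·10 + 0.0733·22 + 0.1575·16 = 80.9507
  x_3 = 0.0982·85 + 0.0546·53 + 0.1615·58 + 1.0548·10 + 0.1199·22 + 0.1358·16 = 35.9710
  x_4 = 0.1211·85 + 0.0934·53 + 0.1508·58 + 0.1246·10 + 1.1684·22 + 0.1595·16 = 53.4971
  x_5 = 0.0550·85 + 0.0398·53 + 0.0947·58 + 0.0754·10 + 0.1372·22 + 1.0575·16 = 32.9672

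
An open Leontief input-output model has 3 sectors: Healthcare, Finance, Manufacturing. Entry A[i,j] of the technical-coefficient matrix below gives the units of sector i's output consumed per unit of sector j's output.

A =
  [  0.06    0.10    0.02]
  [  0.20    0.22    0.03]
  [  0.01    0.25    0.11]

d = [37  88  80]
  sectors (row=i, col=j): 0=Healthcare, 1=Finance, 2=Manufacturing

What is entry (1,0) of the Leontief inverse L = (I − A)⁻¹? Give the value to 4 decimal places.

Form M = I − A:
  [  0.94   -0.10   -0.02]
  [ -0.20    0.78   -0.03]
  [ -0.01   -0.25    0.89]
Leontief inverse L = M⁻¹:
  [  1.0961    0.1500    0.0297]
  [  0.2846    1.3350    0.0514]
  [  0.0923    0.3767    1.1384]
Total output x = L · d:
  x_0 = 1.0961·37 + 0.1500·88 + 0.0297·80 = 56.1328
  x_1 = 0.2846·37 + 1.3350·88 + 0.0514·80 = 132.1224
  x_2 = 0.0923·37 + 0.3767·88 + 1.1384·80 = 127.6314

L[1,0] = 0.2846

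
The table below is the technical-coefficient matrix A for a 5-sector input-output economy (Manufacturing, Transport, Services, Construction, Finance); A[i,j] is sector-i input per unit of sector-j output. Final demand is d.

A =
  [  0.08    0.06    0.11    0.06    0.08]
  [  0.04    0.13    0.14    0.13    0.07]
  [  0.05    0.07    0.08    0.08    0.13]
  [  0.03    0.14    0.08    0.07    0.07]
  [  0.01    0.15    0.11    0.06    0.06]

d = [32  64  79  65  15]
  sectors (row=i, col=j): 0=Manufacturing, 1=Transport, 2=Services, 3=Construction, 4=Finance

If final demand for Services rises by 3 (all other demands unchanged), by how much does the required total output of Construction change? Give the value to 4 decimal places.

Form M = I − A:
  [  0.92   -0.06   -0.11   -0.06   -0.08]
  [ -0.04    0.87   -0.14   -0.13   -0.07]
  [ -0.05   -0.07    0.92   -0.08   -0.13]
  [ -0.03   -0.14   -0.08    0.93   -0.07]
  [ -0.01   -0.15   -0.11   -0.06    0.94]
Leontief inverse L = M⁻¹:
  [  1.1077    0.1329    0.1790    0.1143    0.1374]
  [  0.0744    1.2315    0.2316    0.2062    0.1454]
  [  0.0759    0.1525    1.1536    0.1376    0.1876]
  [  0.0562    0.2201    0.1537    1.1311    0.1267]
  [  0.0361    0.2298    0.1837    0.1224    1.1185]
Total output x = L · d:
  x_0 = 1.1077·32 + 0.1329·64 + 0.1790·79 + 0.1143·65 + 0.1374·15 = 67.5862
  x_1 = 0.0744·32 + 1.2315·64 + 0.2316·79 + 0.2062·65 + 0.1454·15 = 115.0808
  x_2 = 0.0759·32 + 0.1525·64 + 1.1536·79 + 0.1376·65 + 0.1876·15 = 115.0813
  x_3 = 0.0562·32 + 0.2201·64 + 0.1537·79 + 1.1311·65 + 0.1267·15 = 103.4442
  x_4 = 0.0361·32 + 0.2298·64 + 0.1837·79 + 0.1224·65 + 1.1185·15 = 55.1102
Δx_3 = L[3,2] · Δd_2 = 0.1537 · 3 = 0.4611

0.4611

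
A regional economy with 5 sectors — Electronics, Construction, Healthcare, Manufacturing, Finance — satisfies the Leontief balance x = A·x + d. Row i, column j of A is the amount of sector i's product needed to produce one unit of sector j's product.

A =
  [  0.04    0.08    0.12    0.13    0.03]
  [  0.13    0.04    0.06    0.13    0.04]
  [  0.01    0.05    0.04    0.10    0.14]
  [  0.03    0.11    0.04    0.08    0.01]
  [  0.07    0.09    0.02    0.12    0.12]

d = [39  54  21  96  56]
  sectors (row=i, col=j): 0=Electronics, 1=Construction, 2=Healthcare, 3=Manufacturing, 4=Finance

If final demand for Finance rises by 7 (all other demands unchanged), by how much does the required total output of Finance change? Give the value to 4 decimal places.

Form M = I − A:
  [  0.96   -0.08   -0.12   -0.13   -0.03]
  [ -0.13    0.96   -0.06   -0.13   -0.04]
  [ -0.01   -0.05    0.96   -0.10   -0.14]
  [ -0.03   -0.11   -0.04    0.92   -0.01]
  [ -0.07   -0.09   -0.02   -0.12    0.88]
Leontief inverse L = M⁻¹:
  [  1.0714    0.1259    0.1513    0.1946    0.0685]
  [  0.1600    1.0895    0.0978    0.1967    0.0728]
  [  0.0415    0.0934    1.0629    0.1576    0.1766]
  [  0.0571    0.1400    0.0634    1.1258    0.0312]
  [  0.1103    0.1426    0.0548    0.1927    1.1575]
Total output x = L · d:
  x_0 = 1.0714·39 + 0.1259·54 + 0.1513·21 + 0.1946·96 + 0.0685·56 = 74.2744
  x_1 = 0.1600·39 + 1.0895·54 + 0.0978·21 + 0.1967·96 + 0.0728·56 = 90.0802
  x_2 = 0.0415·39 + 0.0934·54 + 1.0629·21 + 0.1576·96 + 0.1766·56 = 54.0074
  x_3 = 0.0571·39 + 0.1400·54 + 0.0634·21 + 1.1258·96 + 0.0312·56 = 120.9371
  x_4 = 0.1103·39 + 0.1426·54 + 0.0548·21 + 0.1927·96 + 1.1575·56 = 96.4762
Δx_4 = L[4,4] · Δd_4 = 1.1575 · 7 = 8.1027

8.1027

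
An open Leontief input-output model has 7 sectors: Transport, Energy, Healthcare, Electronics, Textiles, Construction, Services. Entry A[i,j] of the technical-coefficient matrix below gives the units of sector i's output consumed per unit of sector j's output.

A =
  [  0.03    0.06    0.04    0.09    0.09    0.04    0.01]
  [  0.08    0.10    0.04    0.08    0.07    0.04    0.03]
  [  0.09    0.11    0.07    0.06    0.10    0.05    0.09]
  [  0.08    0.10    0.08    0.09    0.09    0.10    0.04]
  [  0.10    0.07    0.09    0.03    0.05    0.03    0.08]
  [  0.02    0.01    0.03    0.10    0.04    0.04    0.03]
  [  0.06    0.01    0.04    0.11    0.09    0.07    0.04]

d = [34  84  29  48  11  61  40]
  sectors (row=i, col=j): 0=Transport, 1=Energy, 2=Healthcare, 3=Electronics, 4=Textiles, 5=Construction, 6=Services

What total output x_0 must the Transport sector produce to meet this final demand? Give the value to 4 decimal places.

62.6666

Form M = I − A:
  [  0.97   -0.06   -0.04   -0.09   -0.09   -0.04   -0.01]
  [ -0.08    0.90   -0.04   -0.08   -0.07   -0.04   -0.03]
  [ -0.09   -0.11    0.93   -0.06   -0.10   -0.05   -0.09]
  [ -0.08   -0.10   -0.08    0.91   -0.09   -0.10   -0.04]
  [ -0.10   -0.07   -0.09   -0.03    0.95   -0.03   -0.08]
  [ -0.02   -0.01   -0.03   -0.10   -0.04    0.96   -0.03]
  [ -0.06   -0.01   -0.04   -0.11   -0.09   -0.07    0.96]
Leontief inverse L = M⁻¹:
  [  1.0774    0.1093    0.0807    0.1395    0.1390    0.0756    0.0420]
  [  0.1343    1.1581    0.0858    0.1419    0.1301    0.0819    0.0650]
  [  0.1601    0.1806    1.1284    0.1399    0.1778    0.1031    0.1370]
  [  0.1497    0.1729    0.1396    1.1712    0.1674    0.1543    0.0876]
  [  0.1543    0.1260    0.1353    0.0940    1.1138    0.0719    0.1172]
  [  0.0543    0.0452    0.0607    0.1400    0.0782    1.0699    0.0535]
  [  0.1110    0.0613    0.0861    0.1692    0.1468    0.1123    1.0756]
Total output x = L · d:
  x_0 = 1.0774·34 + 0.1093·84 + 0.0807·29 + 0.1395·48 + 0.1390·11 + 0.0756·61 + 0.0420·40 = 62.6666
  x_1 = 0.1343·34 + 1.1581·84 + 0.0858·29 + 0.1419·48 + 0.1301·11 + 0.0819·61 + 0.0650·40 = 120.1692
  x_2 = 0.1601·34 + 0.1806·84 + 1.1284·29 + 0.1399·48 + 0.1778·11 + 0.1031·61 + 0.1370·40 = 73.7716
  x_3 = 0.1497·34 + 0.1729·84 + 0.1396·29 + 1.1712·48 + 0.1674·11 + 0.1543·61 + 0.0876·40 = 94.6314
  x_4 = 0.1543·34 + 0.1260·84 + 0.1353·29 + 0.0940·48 + 1.1138·11 + 0.0719·61 + 0.1172·40 = 45.5905
  x_5 = 0.0543·34 + 0.0452·84 + 0.0607·29 + 0.1400·48 + 0.0782·11 + 1.0699·61 + 0.0535·40 = 82.3812
  x_6 = 0.1110·34 + 0.0613·84 + 0.0861·29 + 0.1692·48 + 0.1468·11 + 0.1123·61 + 1.0756·40 = 71.0332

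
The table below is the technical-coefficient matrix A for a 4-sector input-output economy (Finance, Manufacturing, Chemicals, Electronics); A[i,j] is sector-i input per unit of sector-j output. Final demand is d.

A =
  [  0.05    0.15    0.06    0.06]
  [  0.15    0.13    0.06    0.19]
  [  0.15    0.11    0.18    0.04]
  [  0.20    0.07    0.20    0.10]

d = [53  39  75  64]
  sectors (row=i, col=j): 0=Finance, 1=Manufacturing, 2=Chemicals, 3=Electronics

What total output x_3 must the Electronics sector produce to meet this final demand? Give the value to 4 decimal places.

125.9759

Form M = I − A:
  [  0.95   -0.15   -0.06   -0.06]
  [ -0.15    0.87   -0.06   -0.19]
  [ -0.15   -0.11    0.82   -0.04]
  [ -0.20   -0.07   -0.20    0.90]
Leontief inverse L = M⁻¹:
  [  1.1355    0.2226    0.1307    0.1285]
  [  0.2866    1.2453    0.1829    0.2901]
  [  0.2624    0.2173    1.2840    0.1204]
  [  0.3329    0.1946    0.3286    1.1890]
Total output x = L · d:
  x_0 = 1.1355·53 + 0.2226·39 + 0.1307·75 + 0.1285·64 = 86.8919
  x_1 = 0.2866·53 + 1.2453·39 + 0.1829·75 + 0.2901·64 = 96.0372
  x_2 = 0.2624·53 + 0.2173·39 + 1.2840·75 + 0.1204·64 = 126.3865
  x_3 = 0.3329·53 + 0.1946·39 + 0.3286·75 + 1.1890·64 = 125.9759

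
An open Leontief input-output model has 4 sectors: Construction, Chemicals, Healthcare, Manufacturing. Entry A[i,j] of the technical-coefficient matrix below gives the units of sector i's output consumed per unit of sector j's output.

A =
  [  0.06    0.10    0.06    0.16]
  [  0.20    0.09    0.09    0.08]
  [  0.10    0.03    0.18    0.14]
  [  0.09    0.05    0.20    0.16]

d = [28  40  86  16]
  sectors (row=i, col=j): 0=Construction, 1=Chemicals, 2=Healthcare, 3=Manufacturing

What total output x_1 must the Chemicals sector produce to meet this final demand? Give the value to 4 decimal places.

Form M = I − A:
  [  0.94   -0.10   -0.06   -0.16]
  [ -0.20    0.91   -0.09   -0.08]
  [ -0.10   -0.03    0.82   -0.14]
  [ -0.09   -0.05   -0.20    0.84]
Leontief inverse L = M⁻¹:
  [  1.1364    0.1443    0.1617    0.2571]
  [  0.2835    1.1472    0.1944    0.1957]
  [  0.1799    0.0770    1.3043    0.2590]
  [  0.1815    0.1021    0.3394    1.2913]
Total output x = L · d:
  x_0 = 1.1364·28 + 0.1443·40 + 0.1617·86 + 0.2571·16 = 55.6129
  x_1 = 0.2835·28 + 1.1472·40 + 0.1944·86 + 0.1957·16 = 73.6735
  x_2 = 0.1799·28 + 0.0770·40 + 1.3043·86 + 0.2590·16 = 124.4317
  x_3 = 0.1815·28 + 0.1021·40 + 0.3394·86 + 1.2913·16 = 59.0181

73.6735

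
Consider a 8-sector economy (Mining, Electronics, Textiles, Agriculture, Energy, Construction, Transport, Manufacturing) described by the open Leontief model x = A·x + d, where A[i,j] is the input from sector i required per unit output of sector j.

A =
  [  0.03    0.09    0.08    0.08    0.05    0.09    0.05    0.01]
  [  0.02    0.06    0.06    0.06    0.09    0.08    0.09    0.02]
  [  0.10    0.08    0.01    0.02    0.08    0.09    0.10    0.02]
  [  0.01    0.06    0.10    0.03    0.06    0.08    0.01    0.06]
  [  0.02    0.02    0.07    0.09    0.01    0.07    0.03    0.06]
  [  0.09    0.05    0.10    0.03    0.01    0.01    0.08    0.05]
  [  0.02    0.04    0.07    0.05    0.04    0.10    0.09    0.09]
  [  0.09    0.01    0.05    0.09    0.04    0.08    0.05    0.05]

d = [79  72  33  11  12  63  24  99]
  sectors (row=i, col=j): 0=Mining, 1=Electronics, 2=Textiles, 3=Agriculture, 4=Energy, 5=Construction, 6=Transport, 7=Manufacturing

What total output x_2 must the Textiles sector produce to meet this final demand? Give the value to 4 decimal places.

77.8942

Form M = I − A:
  [  0.97   -0.09   -0.08   -0.08   -0.05   -0.09   -0.05   -0.01]
  [ -0.02    0.94   -0.06   -0.06   -0.09   -0.08   -0.09   -0.02]
  [ -0.10   -0.08    0.99   -0.02   -0.08   -0.09   -0.10   -0.02]
  [ -0.01   -0.06   -0.10    0.97   -0.06   -0.08   -0.01   -0.06]
  [ -0.02   -0.02   -0.07   -0.09    0.99   -0.07   -0.03   -0.06]
  [ -0.09   -0.05   -0.10   -0.03   -0.01    0.99   -0.08   -0.05]
  [ -0.02   -0.04   -0.07   -0.05   -0.04   -0.10    0.91   -0.09]
  [ -0.09   -0.01   -0.05   -0.09   -0.04   -0.08   -0.05    0.95]
Leontief inverse L = M⁻¹:
  [  1.0723    0.1377    0.1396    0.1234    0.0933    0.1528    0.1084    0.0491]
  [  0.0610    1.1039    0.1197    0.1056    0.1294    0.1433    0.1472    0.0627]
  [  0.1403    0.1279    1.0753    0.0717    0.1205    0.1564    0.1605    0.0624]
  [  0.0523    0.0984    0.1473    1.0690    0.0958    0.1328    0.0604    0.0920]
  [  0.0568    0.0557    0.1158    0.1231    1.0427    0.1185    0.0725    0.0909]
  [  0.1292    0.0944    0.1491    0.0722    0.0512    1.0728    0.1342    0.0835]
  [  0.0696    0.0851    0.1314    0.0982    0.0815    0.1660    1.1513    0.1345]
  [  0.1315    0.0555    0.1094    0.1343    0.0781    0.1409    0.1009    1.0879]
Total output x = L · d:
  x_0 = 1.0723·79 + 0.1377·72 + 0.1396·33 + 0.1234·11 + 0.0933·12 + 0.1528·63 + 0.1084·24 + 0.0491·99 = 118.8054
  x_1 = 0.0610·79 + 1.1039·72 + 0.1197·33 + 0.1056·11 + 0.1294·12 + 0.1433·63 + 0.1472·24 + 0.0627·99 = 109.7321
  x_2 = 0.1403·79 + 0.1279·72 + 1.0753·33 + 0.0717·11 + 0.1205·12 + 0.1564·63 + 0.1605·24 + 0.0624·99 = 77.8942
  x_3 = 0.0523·79 + 0.0984·72 + 0.1473·33 + 1.0690·11 + 0.0958·12 + 0.1328·63 + 0.0604·24 + 0.0920·99 = 47.9129
  x_4 = 0.0568·79 + 0.0557·72 + 0.1158·33 + 0.1231·11 + 1.0427·12 + 0.1185·63 + 0.0725·24 + 0.0909·99 = 44.3944
  x_5 = 0.1292·79 + 0.0944·72 + 0.1491·33 + 0.0722·11 + 0.0512·12 + 1.0728·63 + 0.1342·24 + 0.0835·99 = 102.3980
  x_6 = 0.0696·79 + 0.0851·72 + 0.1314·33 + 0.0982·11 + 0.0815·12 + 0.1660·63 + 1.1513·24 + 0.1345·99 = 69.4239
  x_7 = 0.1315·79 + 0.0555·72 + 0.1094·33 + 0.1343·11 + 0.0781·12 + 0.1409·63 + 0.1009·24 + 1.0879·99 = 139.4058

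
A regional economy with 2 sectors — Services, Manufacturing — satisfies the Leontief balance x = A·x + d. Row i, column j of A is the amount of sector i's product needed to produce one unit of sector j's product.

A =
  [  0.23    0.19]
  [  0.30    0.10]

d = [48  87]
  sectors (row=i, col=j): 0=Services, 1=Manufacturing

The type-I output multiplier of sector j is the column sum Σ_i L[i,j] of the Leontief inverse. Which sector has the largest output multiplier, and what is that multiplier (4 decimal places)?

Form M = I − A:
  [  0.77   -0.19]
  [ -0.30    0.90]
Leontief inverse L = M⁻¹:
  [  1.4151    0.2987]
  [  0.4717    1.2107]
Total output x = L · d:
  x_0 = 1.4151·48 + 0.2987·87 = 93.9151
  x_1 = 0.4717·48 + 1.2107·87 = 127.9717
Output multipliers (column sums of L):
  Services: 1.8868
  Manufacturing: 1.5094

Services (1.8868)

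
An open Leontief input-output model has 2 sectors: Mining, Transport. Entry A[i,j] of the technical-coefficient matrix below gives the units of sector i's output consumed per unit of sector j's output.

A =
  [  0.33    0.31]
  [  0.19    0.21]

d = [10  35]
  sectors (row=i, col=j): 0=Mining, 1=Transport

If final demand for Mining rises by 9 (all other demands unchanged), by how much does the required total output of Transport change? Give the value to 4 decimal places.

Form M = I − A:
  [  0.67   -0.31]
  [ -0.19    0.79]
Leontief inverse L = M⁻¹:
  [  1.6794    0.6590]
  [  0.4039    1.4243]
Total output x = L · d:
  x_0 = 1.6794·10 + 0.6590·35 = 39.8597
  x_1 = 0.4039·10 + 1.4243·35 = 53.8903
Δx_1 = L[1,0] · Δd_0 = 0.4039 · 9 = 3.6352

3.6352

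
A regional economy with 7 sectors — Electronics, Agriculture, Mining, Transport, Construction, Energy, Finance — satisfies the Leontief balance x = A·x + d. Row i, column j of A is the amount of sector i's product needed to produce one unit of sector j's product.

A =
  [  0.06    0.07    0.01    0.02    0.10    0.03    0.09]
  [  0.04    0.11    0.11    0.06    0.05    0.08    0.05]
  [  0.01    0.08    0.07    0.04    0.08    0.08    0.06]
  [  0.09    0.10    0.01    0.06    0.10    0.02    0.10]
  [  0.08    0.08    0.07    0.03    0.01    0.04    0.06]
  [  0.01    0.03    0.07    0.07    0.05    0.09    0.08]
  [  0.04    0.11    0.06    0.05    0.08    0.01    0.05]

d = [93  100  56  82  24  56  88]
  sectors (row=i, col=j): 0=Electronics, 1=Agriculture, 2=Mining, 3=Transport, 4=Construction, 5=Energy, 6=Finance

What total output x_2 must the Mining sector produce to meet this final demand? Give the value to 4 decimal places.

106.0843

Form M = I − A:
  [  0.94   -0.07   -0.01   -0.02   -0.10   -0.03   -0.09]
  [ -0.04    0.89   -0.11   -0.06   -0.05   -0.08   -0.05]
  [ -0.01   -0.08    0.93   -0.04   -0.08   -0.08   -0.06]
  [ -0.09   -0.10   -0.01    0.94   -0.10   -0.02   -0.10]
  [ -0.08   -0.08   -0.07   -0.03    0.99   -0.04   -0.06]
  [ -0.01   -0.03   -0.07   -0.07   -0.05    0.91   -0.08]
  [ -0.04   -0.11   -0.06   -0.05   -0.08   -0.01    0.95]
Leontief inverse L = M⁻¹:
  [  1.0927    0.1271    0.0509    0.0495    0.1397    0.0604    0.1325]
  [  0.0771    1.1836    0.1667    0.1031    0.1068    0.1294    0.1086]
  [  0.0416    0.1410    1.1186    0.0762    0.1242    0.1204    0.1080]
  [  0.1335    0.1742    0.0598    1.0978    0.1535    0.0576    0.1557]
  [  0.1076    0.1352    0.1094    0.0602    1.0548    0.0739    0.1034]
  [  0.0404    0.0873    0.1120    0.1048    0.0953    1.1256    0.1273]
  [  0.0741    0.1728    0.1056    0.0828    0.1240    0.0462    1.0959]
Total output x = L · d:
  x_0 = 1.0927·93 + 0.1271·100 + 0.0509·56 + 0.0495·82 + 0.1397·24 + 0.0604·56 + 0.1325·88 = 139.6326
  x_1 = 0.0771·93 + 1.1836·100 + 0.1667·56 + 0.1031·82 + 0.1068·24 + 0.1294·56 + 0.1086·88 = 162.6904
  x_2 = 0.0416·93 + 0.1410·100 + 1.1186·56 + 0.0762·82 + 0.1242·24 + 0.1204·56 + 0.1080·88 = 106.0843
  x_3 = 0.1335·93 + 0.1742·100 + 0.0598·56 + 1.0978·82 + 0.1535·24 + 0.0576·56 + 0.1557·88 = 143.8044
  x_4 = 0.1076·93 + 0.1352·100 + 0.1094·56 + 0.0602·82 + 1.0548·24 + 0.0739·56 + 0.1034·88 = 73.1450
  x_5 = 0.0404·93 + 0.0873·100 + 0.1120·56 + 0.1048·82 + 0.0953·24 + 1.1256·56 + 0.1273·88 = 103.8859
  x_6 = 0.0741·93 + 0.1728·100 + 0.1056·56 + 0.0828·82 + 0.1240·24 + 0.0462·56 + 1.0959·88 = 138.8705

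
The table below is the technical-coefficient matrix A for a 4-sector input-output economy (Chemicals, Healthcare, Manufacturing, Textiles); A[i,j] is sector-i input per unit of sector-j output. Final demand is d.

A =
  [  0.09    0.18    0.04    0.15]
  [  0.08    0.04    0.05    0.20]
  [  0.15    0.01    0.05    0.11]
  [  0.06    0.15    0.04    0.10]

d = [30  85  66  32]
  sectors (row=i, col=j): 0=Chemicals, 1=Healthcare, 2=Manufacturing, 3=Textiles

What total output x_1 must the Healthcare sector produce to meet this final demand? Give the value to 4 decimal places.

Form M = I − A:
  [  0.91   -0.18   -0.04   -0.15]
  [ -0.08    0.96   -0.05   -0.20]
  [ -0.15   -0.01    0.95   -0.11]
  [ -0.06   -0.15   -0.04    0.90]
Leontief inverse L = M⁻¹:
  [  1.1505    0.2567    0.0728    0.2577]
  [  0.1283    1.1098    0.0755    0.2772]
  [  0.1954    0.0760    1.0725    0.1805]
  [  0.1068    0.2055    0.0651    1.1825]
Total output x = L · d:
  x_0 = 1.1505·30 + 0.2567·85 + 0.0728·66 + 0.2577·32 = 69.3876
  x_1 = 0.1283·30 + 1.1098·85 + 0.0755·66 + 0.2772·32 = 112.0375
  x_2 = 0.1954·30 + 0.0760·85 + 1.0725·66 + 0.1805·32 = 88.8811
  x_3 = 0.1068·30 + 0.2055·85 + 0.0651·66 + 1.1825·32 = 62.8046

112.0375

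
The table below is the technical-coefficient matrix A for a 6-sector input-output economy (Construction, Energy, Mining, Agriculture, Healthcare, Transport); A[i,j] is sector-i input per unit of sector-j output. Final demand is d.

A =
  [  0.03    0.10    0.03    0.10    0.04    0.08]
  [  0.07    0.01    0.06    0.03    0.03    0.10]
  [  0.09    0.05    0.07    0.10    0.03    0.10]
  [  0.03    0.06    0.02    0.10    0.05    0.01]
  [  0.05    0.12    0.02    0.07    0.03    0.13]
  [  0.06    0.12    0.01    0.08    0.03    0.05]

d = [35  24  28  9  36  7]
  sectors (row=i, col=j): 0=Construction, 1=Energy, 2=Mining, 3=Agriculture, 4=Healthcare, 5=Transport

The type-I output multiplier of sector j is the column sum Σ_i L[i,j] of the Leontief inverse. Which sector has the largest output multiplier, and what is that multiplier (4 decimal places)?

Agriculture (1.7353)

Form M = I − A:
  [  0.97   -0.10   -0.03   -0.10   -0.04   -0.08]
  [ -0.07    0.99   -0.06   -0.03   -0.03   -0.10]
  [ -0.09   -0.05    0.93   -0.10   -0.03   -0.10]
  [ -0.03   -0.06   -0.02    0.90   -0.05   -0.01]
  [ -0.05   -0.12   -0.02   -0.07    0.97   -0.13]
  [ -0.06   -0.12   -0.01   -0.08   -0.03    0.95]
Leontief inverse L = M⁻¹:
  [  1.0605    0.1400    0.0489    0.1432    0.0606    0.1190]
  [  0.0955    1.0495    0.0747    0.0694    0.0464    0.1335]
  [  0.1253    0.1015    1.0919    0.1558    0.0546    0.1453]
  [  0.0502    0.0879    0.0334    1.1318    0.0653    0.0378]
  [  0.0844    0.1663    0.0405    0.1167    1.0522    0.1741]
  [  0.0872    0.1551    0.0281    0.1184    0.0490    1.0872]
Total output x = L · d:
  x_0 = 1.0605·35 + 0.1400·24 + 0.0489·28 + 0.1432·9 + 0.0606·36 + 0.1190·7 = 46.1527
  x_1 = 0.0955·35 + 1.0495·24 + 0.0747·28 + 0.0694·9 + 0.0464·36 + 0.1335·7 = 33.8511
  x_2 = 0.1253·35 + 0.1015·24 + 1.0919·28 + 0.1558·9 + 0.0546·36 + 0.1453·7 = 41.7782
  x_3 = 0.0502·35 + 0.0879·24 + 0.0334·28 + 1.1318·9 + 0.0653·36 + 0.0378·7 = 17.6028
  x_4 = 0.0844·35 + 0.1663·24 + 0.0405·28 + 0.1167·9 + 1.0522·36 + 0.1741·7 = 48.2248
  x_5 = 0.0872·35 + 0.1551·24 + 0.0281·28 + 0.1184·9 + 0.0490·36 + 1.0872·7 = 18.0043
Output multipliers (column sums of L):
  Construction: 1.5030
  Energy: 1.7003
  Mining: 1.3176
  Agriculture: 1.7353
  Healthcare: 1.3282
  Transport: 1.6969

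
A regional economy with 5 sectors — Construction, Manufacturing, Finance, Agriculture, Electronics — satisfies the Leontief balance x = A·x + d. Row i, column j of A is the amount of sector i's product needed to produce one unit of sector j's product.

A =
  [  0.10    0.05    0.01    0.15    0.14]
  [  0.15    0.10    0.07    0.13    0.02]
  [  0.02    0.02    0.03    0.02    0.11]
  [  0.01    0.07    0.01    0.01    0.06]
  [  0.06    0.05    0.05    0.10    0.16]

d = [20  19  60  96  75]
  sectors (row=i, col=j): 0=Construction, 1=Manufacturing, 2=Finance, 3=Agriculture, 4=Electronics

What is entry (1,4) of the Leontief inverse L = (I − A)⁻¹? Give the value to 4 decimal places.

Form M = I − A:
  [  0.90   -0.05   -0.01   -0.15   -0.14]
  [ -0.15    0.90   -0.07   -0.13   -0.02]
  [ -0.02   -0.02    0.97   -0.02   -0.11]
  [ -0.01   -0.07   -0.01    0.99   -0.06]
  [ -0.06   -0.05   -0.05   -0.10    0.84]
Leontief inverse L = M⁻¹:
  [  1.1436    0.0921    0.0315    0.2074    0.2117]
  [  0.2006    1.1439    0.0910    0.1912    0.0862]
  [  0.0397    0.0372    1.0421    0.0468    0.1473]
  [  0.0322    0.0875    0.0217    1.0354    0.0842]
  [  0.0998    0.0873    0.0723    0.1522    1.2295]
Total output x = L · d:
  x_0 = 1.1436·20 + 0.0921·19 + 0.0315·60 + 0.2074·96 + 0.2117·75 = 62.3005
  x_1 = 0.2006·20 + 1.1439·19 + 0.0910·60 + 0.1912·96 + 0.0862·75 = 56.0261
  x_2 = 0.0397·20 + 0.0372·19 + 1.0421·60 + 0.0468·96 + 0.1473·75 = 79.5705
  x_3 = 0.0322·20 + 0.0875·19 + 0.0217·60 + 1.0354·96 + 0.0842·75 = 109.3231
  x_4 = 0.0998·20 + 0.0873·19 + 0.0723·60 + 0.1522·96 + 1.2295·75 = 114.8216

L[1,4] = 0.0862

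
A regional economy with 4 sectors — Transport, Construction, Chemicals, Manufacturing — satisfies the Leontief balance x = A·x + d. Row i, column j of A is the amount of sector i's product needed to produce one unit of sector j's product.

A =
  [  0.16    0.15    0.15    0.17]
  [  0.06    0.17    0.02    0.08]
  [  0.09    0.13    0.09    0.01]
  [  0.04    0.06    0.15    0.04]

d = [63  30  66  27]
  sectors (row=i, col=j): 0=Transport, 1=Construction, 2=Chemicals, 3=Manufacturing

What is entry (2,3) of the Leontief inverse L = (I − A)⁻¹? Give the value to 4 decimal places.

Form M = I − A:
  [  0.84   -0.15   -0.15   -0.17]
  [ -0.06    0.83   -0.02   -0.08]
  [ -0.09   -0.13    0.91   -0.01]
  [ -0.04   -0.06   -0.15    0.96]
Leontief inverse L = M⁻¹:
  [  1.2496    0.2834    0.2530    0.2475]
  [  0.1014    1.2420    0.0641    0.1221]
  [  0.1390    0.2068    1.1352    0.0537]
  [  0.0801    0.1217    0.1919    1.0680]
Total output x = L · d:
  x_0 = 1.2496·63 + 0.2834·30 + 0.2530·66 + 0.2475·27 = 110.6082
  x_1 = 0.1014·63 + 1.2420·30 + 0.0641·66 + 0.1221·27 = 51.1799
  x_2 = 0.1390·63 + 0.2068·30 + 1.1352·66 + 0.0537·27 = 91.3298
  x_3 = 0.0801·63 + 0.1217·30 + 0.1919·66 + 1.0680·27 = 50.2027

L[2,3] = 0.0537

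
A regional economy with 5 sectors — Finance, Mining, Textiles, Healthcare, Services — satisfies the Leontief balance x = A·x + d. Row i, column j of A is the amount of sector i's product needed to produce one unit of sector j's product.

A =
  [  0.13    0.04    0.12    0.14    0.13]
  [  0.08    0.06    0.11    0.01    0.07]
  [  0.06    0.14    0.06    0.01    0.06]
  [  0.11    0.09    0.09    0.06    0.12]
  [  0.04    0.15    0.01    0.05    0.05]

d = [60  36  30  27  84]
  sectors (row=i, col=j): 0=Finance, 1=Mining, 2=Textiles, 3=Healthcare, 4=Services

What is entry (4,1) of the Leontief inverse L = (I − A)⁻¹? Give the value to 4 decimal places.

Form M = I − A:
  [  0.87   -0.04   -0.12   -0.14   -0.13]
  [ -0.08    0.94   -0.11   -0.01   -0.07]
  [ -0.06   -0.14    0.94   -0.01   -0.06]
  [ -0.11   -0.09   -0.09    0.94   -0.12]
  [ -0.04   -0.15   -0.01   -0.05    0.95]
Leontief inverse L = M⁻¹:
  [  1.2091    0.1323    0.1907    0.1948    0.2119]
  [  0.1227    1.1132    0.1507    0.0377    0.1131]
  [  0.1024    0.1882    1.1033    0.0344    0.1019]
  [  0.1733    0.1646    0.1489    1.1028    0.1846]
  [  0.0805    0.1920    0.0513    0.0726    1.0902]
Total output x = L · d:
  x_0 = 1.2091·60 + 0.1323·36 + 0.1907·30 + 0.1948·27 + 0.2119·84 = 106.0881
  x_1 = 0.1227·60 + 1.1132·36 + 0.1507·30 + 0.0377·27 + 0.1131·84 = 62.4800
  x_2 = 0.1024·60 + 0.1882·36 + 1.1033·30 + 0.0344·27 + 0.1019·84 = 55.5129
  x_3 = 0.1733·60 + 0.1646·36 + 0.1489·30 + 1.1028·27 + 0.1846·84 = 66.0711
  x_4 = 0.0805·60 + 0.1920·36 + 0.0513·30 + 0.0726·27 + 1.0902·84 = 106.8150

L[4,1] = 0.1920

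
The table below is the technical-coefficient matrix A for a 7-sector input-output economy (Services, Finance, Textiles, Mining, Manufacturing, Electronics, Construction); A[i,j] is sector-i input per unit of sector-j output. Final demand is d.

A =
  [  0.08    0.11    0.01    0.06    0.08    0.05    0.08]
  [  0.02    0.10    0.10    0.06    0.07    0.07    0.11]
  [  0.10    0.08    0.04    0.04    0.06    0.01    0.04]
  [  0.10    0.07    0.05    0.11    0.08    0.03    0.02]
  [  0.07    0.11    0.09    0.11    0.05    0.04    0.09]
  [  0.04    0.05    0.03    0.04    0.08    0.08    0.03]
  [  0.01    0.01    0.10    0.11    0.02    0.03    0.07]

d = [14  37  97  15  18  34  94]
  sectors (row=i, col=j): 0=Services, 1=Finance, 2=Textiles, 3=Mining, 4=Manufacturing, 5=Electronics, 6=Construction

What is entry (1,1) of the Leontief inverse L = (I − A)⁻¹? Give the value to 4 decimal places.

L[1,1] = 1.1684

Form M = I − A:
  [  0.92   -0.11   -0.01   -0.06   -0.08   -0.05   -0.08]
  [ -0.02    0.90   -0.10   -0.06   -0.07   -0.07   -0.11]
  [ -0.10   -0.08    0.96   -0.04   -0.06   -0.01   -0.04]
  [ -0.10   -0.07   -0.05    0.89   -0.08   -0.03   -0.02]
  [ -0.07   -0.11   -0.09   -0.11    0.95   -0.04   -0.09]
  [ -0.04   -0.05   -0.03   -0.04   -0.08    0.92   -0.03]
  [ -0.01   -0.01   -0.10   -0.11   -0.02   -0.03    0.93]
Leontief inverse L = M⁻¹:
  [  1.1276    0.1766    0.0667    0.1287    0.1335    0.0900    0.1394]
  [  0.0737    1.1684    0.1624    0.1327    0.1266    0.1100    0.1702]
  [  0.1413    0.1365    1.0823    0.0929    0.1034    0.0402    0.0882]
  [  0.1560    0.1407    0.1003    1.1772    0.1362    0.0670    0.0750]
  [  0.1313    0.1868    0.1537    0.1887    1.1133    0.0826    0.1544]
  [  0.0775    0.0997    0.0692    0.0886    0.1207    1.1100    0.0708]
  [  0.0519    0.0530    0.1362    0.1590    0.0579    0.0520    1.1026]
Total output x = L · d:
  x_0 = 1.1276·14 + 0.1766·37 + 0.0667·97 + 0.1287·15 + 0.1335·18 + 0.0900·34 + 0.1394·94 = 49.2844
  x_1 = 0.0737·14 + 1.1684·37 + 0.1624·97 + 0.1327·15 + 0.1266·18 + 0.1100·34 + 0.1702·94 = 84.0216
  x_2 = 0.1413·14 + 0.1365·37 + 1.0823·97 + 0.0929·15 + 0.1034·18 + 0.0402·34 + 0.0882·94 = 124.9241
  x_3 = 0.1560·14 + 0.1407·37 + 0.1003·97 + 1.1772·15 + 0.1362·18 + 0.0670·34 + 0.0750·94 = 46.5624
  x_4 = 0.1313·14 + 0.1868·37 + 0.1537·97 + 0.1887·15 + 1.1133·18 + 0.0826·34 + 0.1544·94 = 63.8516
  x_5 = 0.0775·14 + 0.0997·37 + 0.0692·97 + 0.0886·15 + 0.1207·18 + 1.1100·34 + 0.0708·94 = 59.3836
  x_6 = 0.0519·14 + 0.0530·37 + 0.1362·97 + 0.1590·15 + 0.0579·18 + 0.0520·34 + 1.1026·94 = 124.7375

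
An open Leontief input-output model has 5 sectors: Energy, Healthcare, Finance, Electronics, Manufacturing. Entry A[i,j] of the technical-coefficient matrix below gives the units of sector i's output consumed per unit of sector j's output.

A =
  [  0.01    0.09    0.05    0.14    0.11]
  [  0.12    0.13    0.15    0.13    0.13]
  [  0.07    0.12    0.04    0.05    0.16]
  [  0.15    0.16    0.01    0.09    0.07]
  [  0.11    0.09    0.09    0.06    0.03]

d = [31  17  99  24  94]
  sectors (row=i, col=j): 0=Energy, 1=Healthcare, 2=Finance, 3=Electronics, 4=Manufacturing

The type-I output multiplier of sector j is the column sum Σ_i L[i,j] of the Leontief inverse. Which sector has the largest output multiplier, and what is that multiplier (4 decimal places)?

Healthcare (2.1297)

Form M = I − A:
  [  0.99   -0.09   -0.05   -0.14   -0.11]
  [ -0.12    0.87   -0.15   -0.13   -0.13]
  [ -0.07   -0.12    0.96   -0.05   -0.16]
  [ -0.15   -0.16   -0.01    0.91   -0.07]
  [ -0.11   -0.09   -0.09   -0.06    0.97]
Leontief inverse L = M⁻¹:
  [  1.0923    0.1853    0.1051    0.2122    0.1813]
  [  0.2382    1.2794    0.2389    0.2494    0.2559]
  [  0.1509    0.2170    1.1071    0.1308    0.2382]
  [  0.2370    0.2715    0.0824    1.1894    0.1627]
  [  0.1746    0.1766    0.1419    0.1329    1.1074]
Total output x = L · d:
  x_0 = 1.0923·31 + 0.1853·17 + 0.1051·99 + 0.2122·24 + 0.1813·94 = 69.5512
  x_1 = 0.2382·31 + 1.2794·17 + 0.2389·99 + 0.2494·24 + 0.2559·94 = 82.8206
  x_2 = 0.1509·31 + 0.2170·17 + 1.1071·99 + 0.1308·24 + 0.2382·94 = 143.5051
  x_3 = 0.2370·31 + 0.2715·17 + 0.0824·99 + 1.1894·24 + 0.1627·94 = 63.9577
  x_4 = 0.1746·31 + 0.1766·17 + 0.1419·99 + 0.1329·24 + 1.1074·94 = 129.7499
Output multipliers (column sums of L):
  Energy: 1.8930
  Healthcare: 2.1297
  Finance: 1.6754
  Electronics: 1.9147
  Manufacturing: 1.9455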